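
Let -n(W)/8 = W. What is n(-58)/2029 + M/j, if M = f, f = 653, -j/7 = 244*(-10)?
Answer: 9250057/34655320 ≈ 0.26692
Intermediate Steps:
j = 17080 (j = -1708*(-10) = -7*(-2440) = 17080)
n(W) = -8*W
M = 653
n(-58)/2029 + M/j = -8*(-58)/2029 + 653/17080 = 464*(1/2029) + 653*(1/17080) = 464/2029 + 653/17080 = 9250057/34655320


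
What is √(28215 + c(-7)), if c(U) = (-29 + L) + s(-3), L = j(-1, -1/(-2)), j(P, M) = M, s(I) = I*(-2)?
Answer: 3*√12530/2 ≈ 167.91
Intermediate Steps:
s(I) = -2*I
L = ½ (L = -1/(-2) = -1*(-½) = ½ ≈ 0.50000)
c(U) = -45/2 (c(U) = (-29 + ½) - 2*(-3) = -57/2 + 6 = -45/2)
√(28215 + c(-7)) = √(28215 - 45/2) = √(56385/2) = 3*√12530/2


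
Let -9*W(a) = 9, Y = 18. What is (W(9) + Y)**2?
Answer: 289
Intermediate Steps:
W(a) = -1 (W(a) = -1/9*9 = -1)
(W(9) + Y)**2 = (-1 + 18)**2 = 17**2 = 289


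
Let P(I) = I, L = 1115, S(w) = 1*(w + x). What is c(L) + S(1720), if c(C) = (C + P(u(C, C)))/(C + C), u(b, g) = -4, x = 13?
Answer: 3865701/2230 ≈ 1733.5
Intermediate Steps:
S(w) = 13 + w (S(w) = 1*(w + 13) = 1*(13 + w) = 13 + w)
c(C) = (-4 + C)/(2*C) (c(C) = (C - 4)/(C + C) = (-4 + C)/((2*C)) = (-4 + C)*(1/(2*C)) = (-4 + C)/(2*C))
c(L) + S(1720) = (1/2)*(-4 + 1115)/1115 + (13 + 1720) = (1/2)*(1/1115)*1111 + 1733 = 1111/2230 + 1733 = 3865701/2230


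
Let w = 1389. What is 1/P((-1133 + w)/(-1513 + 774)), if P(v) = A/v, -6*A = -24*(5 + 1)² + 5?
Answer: -1536/634801 ≈ -0.0024197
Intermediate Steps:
A = 859/6 (A = -(-24*(5 + 1)² + 5)/6 = -(-24*6² + 5)/6 = -(-24*36 + 5)/6 = -(-864 + 5)/6 = -⅙*(-859) = 859/6 ≈ 143.17)
P(v) = 859/(6*v)
1/P((-1133 + w)/(-1513 + 774)) = 1/(859/(6*(((-1133 + 1389)/(-1513 + 774))))) = 1/(859/(6*((256/(-739))))) = 1/(859/(6*((256*(-1/739))))) = 1/(859/(6*(-256/739))) = 1/((859/6)*(-739/256)) = 1/(-634801/1536) = -1536/634801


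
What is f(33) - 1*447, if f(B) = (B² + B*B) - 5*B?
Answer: 1566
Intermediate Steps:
f(B) = -5*B + 2*B² (f(B) = (B² + B²) - 5*B = 2*B² - 5*B = -5*B + 2*B²)
f(33) - 1*447 = 33*(-5 + 2*33) - 1*447 = 33*(-5 + 66) - 447 = 33*61 - 447 = 2013 - 447 = 1566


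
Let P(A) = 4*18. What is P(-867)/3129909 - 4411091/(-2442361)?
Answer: 4602163090237/2548122558383 ≈ 1.8061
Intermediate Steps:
P(A) = 72
P(-867)/3129909 - 4411091/(-2442361) = 72/3129909 - 4411091/(-2442361) = 72*(1/3129909) - 4411091*(-1/2442361) = 24/1043303 + 4411091/2442361 = 4602163090237/2548122558383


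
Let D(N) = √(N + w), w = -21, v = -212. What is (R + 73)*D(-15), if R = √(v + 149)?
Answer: -18*√7 + 438*I ≈ -47.624 + 438.0*I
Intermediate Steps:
D(N) = √(-21 + N) (D(N) = √(N - 21) = √(-21 + N))
R = 3*I*√7 (R = √(-212 + 149) = √(-63) = 3*I*√7 ≈ 7.9373*I)
(R + 73)*D(-15) = (3*I*√7 + 73)*√(-21 - 15) = (73 + 3*I*√7)*√(-36) = (73 + 3*I*√7)*(6*I) = 6*I*(73 + 3*I*√7)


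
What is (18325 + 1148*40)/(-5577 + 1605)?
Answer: -21415/1324 ≈ -16.174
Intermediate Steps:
(18325 + 1148*40)/(-5577 + 1605) = (18325 + 45920)/(-3972) = 64245*(-1/3972) = -21415/1324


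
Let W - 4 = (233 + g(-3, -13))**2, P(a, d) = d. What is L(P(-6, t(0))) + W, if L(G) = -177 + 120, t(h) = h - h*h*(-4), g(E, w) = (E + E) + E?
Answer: 50123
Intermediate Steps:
g(E, w) = 3*E (g(E, w) = 2*E + E = 3*E)
t(h) = h + 4*h**2 (t(h) = h - h**2*(-4) = h - (-4)*h**2 = h + 4*h**2)
W = 50180 (W = 4 + (233 + 3*(-3))**2 = 4 + (233 - 9)**2 = 4 + 224**2 = 4 + 50176 = 50180)
L(G) = -57
L(P(-6, t(0))) + W = -57 + 50180 = 50123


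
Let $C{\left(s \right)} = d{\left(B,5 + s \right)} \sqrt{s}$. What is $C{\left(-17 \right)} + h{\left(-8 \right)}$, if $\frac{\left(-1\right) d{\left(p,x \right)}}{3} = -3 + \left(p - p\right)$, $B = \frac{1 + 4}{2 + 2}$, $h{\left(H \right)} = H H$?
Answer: $64 + 9 i \sqrt{17} \approx 64.0 + 37.108 i$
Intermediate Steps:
$h{\left(H \right)} = H^{2}$
$B = \frac{5}{4} \approx 1.25$
$d{\left(p,x \right)} = 9$ ($d{\left(p,x \right)} = - 3 \left(-3 + \left(p - p\right)\right) = - 3 \left(-3 + 0\right) = \left(-3\right) \left(-3\right) = 9$)
$C{\left(s \right)} = 9 \sqrt{s}$
$C{\left(-17 \right)} + h{\left(-8 \right)} = 9 \sqrt{-17} + \left(-8\right)^{2} = 9 i \sqrt{17} + 64 = 64 + 9 i \sqrt{17}$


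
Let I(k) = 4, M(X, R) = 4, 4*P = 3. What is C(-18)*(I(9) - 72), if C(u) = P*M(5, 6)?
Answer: -204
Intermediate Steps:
P = ¾ (P = (¼)*3 = ¾ ≈ 0.75000)
C(u) = 3 (C(u) = (¾)*4 = 3)
C(-18)*(I(9) - 72) = 3*(4 - 72) = 3*(-68) = -204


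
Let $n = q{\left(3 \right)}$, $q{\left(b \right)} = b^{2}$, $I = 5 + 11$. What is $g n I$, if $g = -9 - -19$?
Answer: $1440$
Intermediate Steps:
$g = 10$ ($g = -9 + 19 = 10$)
$I = 16$
$n = 9$ ($n = 3^{2} = 9$)
$g n I = 10 \cdot 9 \cdot 16 = 90 \cdot 16 = 1440$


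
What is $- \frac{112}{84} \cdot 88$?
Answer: $- \frac{352}{3} \approx -117.33$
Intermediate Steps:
$- \frac{112}{84} \cdot 88 = \left(-112\right) \frac{1}{84} \cdot 88 = \left(- \frac{4}{3}\right) 88 = - \frac{352}{3}$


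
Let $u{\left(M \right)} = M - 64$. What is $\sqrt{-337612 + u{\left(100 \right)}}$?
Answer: $2 i \sqrt{84394} \approx 581.01 i$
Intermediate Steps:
$u{\left(M \right)} = -64 + M$
$\sqrt{-337612 + u{\left(100 \right)}} = \sqrt{-337612 + \left(-64 + 100\right)} = \sqrt{-337612 + 36} = \sqrt{-337576} = 2 i \sqrt{84394}$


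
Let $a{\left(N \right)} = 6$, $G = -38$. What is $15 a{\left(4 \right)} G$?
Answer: $-3420$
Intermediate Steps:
$15 a{\left(4 \right)} G = 15 \cdot 6 \left(-38\right) = 90 \left(-38\right) = -3420$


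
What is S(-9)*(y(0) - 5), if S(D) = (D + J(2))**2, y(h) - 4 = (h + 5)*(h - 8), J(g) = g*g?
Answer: -1025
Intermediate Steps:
J(g) = g**2
y(h) = 4 + (-8 + h)*(5 + h) (y(h) = 4 + (h + 5)*(h - 8) = 4 + (5 + h)*(-8 + h) = 4 + (-8 + h)*(5 + h))
S(D) = (4 + D)**2 (S(D) = (D + 2**2)**2 = (D + 4)**2 = (4 + D)**2)
S(-9)*(y(0) - 5) = (4 - 9)**2*((-36 + 0**2 - 3*0) - 5) = (-5)**2*((-36 + 0 + 0) - 5) = 25*(-36 - 5) = 25*(-41) = -1025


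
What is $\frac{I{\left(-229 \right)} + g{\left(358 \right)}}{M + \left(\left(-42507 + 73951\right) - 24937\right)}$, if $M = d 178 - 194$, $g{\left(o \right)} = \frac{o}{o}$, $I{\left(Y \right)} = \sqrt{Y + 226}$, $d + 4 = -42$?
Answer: $- \frac{1}{1875} - \frac{i \sqrt{3}}{1875} \approx -0.00053333 - 0.00092376 i$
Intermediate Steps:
$d = -46$ ($d = -4 - 42 = -46$)
$I{\left(Y \right)} = \sqrt{226 + Y}$
$g{\left(o \right)} = 1$
$M = -8382$ ($M = \left(-46\right) 178 - 194 = -8188 - 194 = -8382$)
$\frac{I{\left(-229 \right)} + g{\left(358 \right)}}{M + \left(\left(-42507 + 73951\right) - 24937\right)} = \frac{\sqrt{226 - 229} + 1}{-8382 + \left(\left(-42507 + 73951\right) - 24937\right)} = \frac{\sqrt{-3} + 1}{-8382 + \left(31444 - 24937\right)} = \frac{i \sqrt{3} + 1}{-8382 + 6507} = \frac{1 + i \sqrt{3}}{-1875} = \left(1 + i \sqrt{3}\right) \left(- \frac{1}{1875}\right) = - \frac{1}{1875} - \frac{i \sqrt{3}}{1875}$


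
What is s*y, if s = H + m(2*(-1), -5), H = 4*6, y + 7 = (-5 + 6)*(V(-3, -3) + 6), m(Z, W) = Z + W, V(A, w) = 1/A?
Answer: -68/3 ≈ -22.667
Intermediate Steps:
m(Z, W) = W + Z
y = -4/3 (y = -7 + (-5 + 6)*(1/(-3) + 6) = -7 + 1*(-1/3 + 6) = -7 + 1*(17/3) = -7 + 17/3 = -4/3 ≈ -1.3333)
H = 24
s = 17 (s = 24 + (-5 + 2*(-1)) = 24 + (-5 - 2) = 24 - 7 = 17)
s*y = 17*(-4/3) = -68/3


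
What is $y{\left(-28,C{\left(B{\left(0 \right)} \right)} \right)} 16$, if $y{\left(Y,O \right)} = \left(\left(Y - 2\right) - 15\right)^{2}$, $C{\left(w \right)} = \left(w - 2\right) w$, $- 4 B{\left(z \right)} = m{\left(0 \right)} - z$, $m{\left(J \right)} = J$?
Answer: $32400$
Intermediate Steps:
$B{\left(z \right)} = \frac{z}{4}$ ($B{\left(z \right)} = - \frac{0 - z}{4} = - \frac{\left(-1\right) z}{4} = \frac{z}{4}$)
$C{\left(w \right)} = w \left(-2 + w\right)$ ($C{\left(w \right)} = \left(-2 + w\right) w = w \left(-2 + w\right)$)
$y{\left(Y,O \right)} = \left(-17 + Y\right)^{2}$ ($y{\left(Y,O \right)} = \left(\left(-2 + Y\right) - 15\right)^{2} = \left(-17 + Y\right)^{2}$)
$y{\left(-28,C{\left(B{\left(0 \right)} \right)} \right)} 16 = \left(-17 - 28\right)^{2} \cdot 16 = \left(-45\right)^{2} \cdot 16 = 2025 \cdot 16 = 32400$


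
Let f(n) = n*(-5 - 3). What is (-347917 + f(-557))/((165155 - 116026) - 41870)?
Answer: -343461/7259 ≈ -47.315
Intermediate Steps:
f(n) = -8*n (f(n) = n*(-8) = -8*n)
(-347917 + f(-557))/((165155 - 116026) - 41870) = (-347917 - 8*(-557))/((165155 - 116026) - 41870) = (-347917 + 4456)/(49129 - 41870) = -343461/7259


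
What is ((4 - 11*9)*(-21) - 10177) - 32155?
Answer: -40337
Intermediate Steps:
((4 - 11*9)*(-21) - 10177) - 32155 = ((4 - 99)*(-21) - 10177) - 32155 = (-95*(-21) - 10177) - 32155 = (1995 - 10177) - 32155 = -8182 - 32155 = -40337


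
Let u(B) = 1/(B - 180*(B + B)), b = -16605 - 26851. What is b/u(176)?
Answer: 2745723904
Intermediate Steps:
b = -43456
u(B) = -1/(359*B) (u(B) = 1/(B - 360*B) = 1/(-359*B) = -1/(359*B))
b/u(176) = -43456/((-1/359/176)) = -43456/((-1/359*1/176)) = -43456/(-1/63184) = -43456*(-63184) = 2745723904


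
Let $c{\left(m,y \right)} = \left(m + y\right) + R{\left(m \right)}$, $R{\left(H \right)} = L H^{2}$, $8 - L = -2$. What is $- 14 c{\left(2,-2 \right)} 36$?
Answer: $-20160$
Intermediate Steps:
$L = 10$ ($L = 8 - -2 = 8 + 2 = 10$)
$R{\left(H \right)} = 10 H^{2}$
$c{\left(m,y \right)} = m + y + 10 m^{2}$ ($c{\left(m,y \right)} = \left(m + y\right) + 10 m^{2} = m + y + 10 m^{2}$)
$- 14 c{\left(2,-2 \right)} 36 = - 14 \left(2 - 2 + 10 \cdot 2^{2}\right) 36 = - 14 \left(2 - 2 + 10 \cdot 4\right) 36 = - 14 \left(2 - 2 + 40\right) 36 = \left(-14\right) 40 \cdot 36 = \left(-560\right) 36 = -20160$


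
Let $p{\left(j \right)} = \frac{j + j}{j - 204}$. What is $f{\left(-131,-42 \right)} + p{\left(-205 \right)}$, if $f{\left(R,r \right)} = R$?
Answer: $- \frac{53169}{409} \approx -130.0$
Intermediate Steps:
$p{\left(j \right)} = \frac{2 j}{-204 + j}$
$f{\left(-131,-42 \right)} + p{\left(-205 \right)} = -131 + 2 \left(-205\right) \frac{1}{-204 - 205} = -131 + 2 \left(-205\right) \frac{1}{-409} = -131 + 2 \left(-205\right) \left(- \frac{1}{409}\right) = -131 + \frac{410}{409} = - \frac{53169}{409}$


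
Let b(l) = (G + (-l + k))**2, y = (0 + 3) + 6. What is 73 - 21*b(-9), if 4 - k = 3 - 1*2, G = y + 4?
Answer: -13052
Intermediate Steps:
y = 9 (y = 3 + 6 = 9)
G = 13 (G = 9 + 4 = 13)
k = 3 (k = 4 - (3 - 1*2) = 4 - (3 - 2) = 4 - 1*1 = 4 - 1 = 3)
b(l) = (16 - l)**2 (b(l) = (13 + (-l + 3))**2 = (13 + (3 - l))**2 = (16 - l)**2)
73 - 21*b(-9) = 73 - 21*(16 - 1*(-9))**2 = 73 - 21*(16 + 9)**2 = 73 - 21*25**2 = 73 - 21*625 = 73 - 13125 = -13052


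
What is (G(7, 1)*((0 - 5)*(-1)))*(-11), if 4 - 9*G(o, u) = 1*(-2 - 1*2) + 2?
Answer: -110/3 ≈ -36.667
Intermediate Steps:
G(o, u) = ⅔ (G(o, u) = 4/9 - (1*(-2 - 1*2) + 2)/9 = 4/9 - (1*(-2 - 2) + 2)/9 = 4/9 - (1*(-4) + 2)/9 = 4/9 - (-4 + 2)/9 = 4/9 - ⅑*(-2) = 4/9 + 2/9 = ⅔)
(G(7, 1)*((0 - 5)*(-1)))*(-11) = (2*((0 - 5)*(-1))/3)*(-11) = (2*(-5*(-1))/3)*(-11) = ((⅔)*5)*(-11) = (10/3)*(-11) = -110/3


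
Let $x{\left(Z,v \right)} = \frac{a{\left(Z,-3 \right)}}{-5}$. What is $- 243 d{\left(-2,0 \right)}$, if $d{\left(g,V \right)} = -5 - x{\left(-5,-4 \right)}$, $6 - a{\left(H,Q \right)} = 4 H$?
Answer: $- \frac{243}{5} \approx -48.6$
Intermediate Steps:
$a{\left(H,Q \right)} = 6 - 4 H$
$x{\left(Z,v \right)} = - \frac{6}{5} + \frac{4 Z}{5}$ ($x{\left(Z,v \right)} = \frac{6 - 4 Z}{-5} = \left(6 - 4 Z\right) \left(- \frac{1}{5}\right) = - \frac{6}{5} + \frac{4 Z}{5}$)
$d{\left(g,V \right)} = \frac{1}{5}$ ($d{\left(g,V \right)} = -5 - \left(- \frac{6}{5} + \frac{4}{5} \left(-5\right)\right) = -5 - \left(- \frac{6}{5} - 4\right) = -5 - - \frac{26}{5} = -5 + \frac{26}{5} = \frac{1}{5}$)
$- 243 d{\left(-2,0 \right)} = \left(-243\right) \frac{1}{5} = - \frac{243}{5}$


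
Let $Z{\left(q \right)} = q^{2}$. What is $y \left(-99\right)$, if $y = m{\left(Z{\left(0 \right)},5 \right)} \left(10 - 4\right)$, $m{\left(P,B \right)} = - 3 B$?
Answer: $8910$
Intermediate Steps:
$y = -90$ ($y = \left(-3\right) 5 \left(10 - 4\right) = \left(-15\right) 6 = -90$)
$y \left(-99\right) = \left(-90\right) \left(-99\right) = 8910$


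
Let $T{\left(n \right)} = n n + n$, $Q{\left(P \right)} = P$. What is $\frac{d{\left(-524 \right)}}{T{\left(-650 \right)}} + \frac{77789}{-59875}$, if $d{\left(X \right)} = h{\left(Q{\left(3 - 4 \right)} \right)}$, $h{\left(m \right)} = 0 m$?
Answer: $- \frac{77789}{59875} \approx -1.2992$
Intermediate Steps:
$h{\left(m \right)} = 0$
$T{\left(n \right)} = n + n^{2}$ ($T{\left(n \right)} = n^{2} + n = n + n^{2}$)
$d{\left(X \right)} = 0$
$\frac{d{\left(-524 \right)}}{T{\left(-650 \right)}} + \frac{77789}{-59875} = \frac{0}{\left(-650\right) \left(1 - 650\right)} + \frac{77789}{-59875} = \frac{0}{\left(-650\right) \left(-649\right)} + 77789 \left(- \frac{1}{59875}\right) = \frac{0}{421850} - \frac{77789}{59875} = 0 \cdot \frac{1}{421850} - \frac{77789}{59875} = 0 - \frac{77789}{59875} = - \frac{77789}{59875}$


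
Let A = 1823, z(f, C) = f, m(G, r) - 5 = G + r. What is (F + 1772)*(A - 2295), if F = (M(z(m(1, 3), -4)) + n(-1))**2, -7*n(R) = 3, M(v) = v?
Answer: -42682016/49 ≈ -8.7106e+5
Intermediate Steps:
m(G, r) = 5 + G + r (m(G, r) = 5 + (G + r) = 5 + G + r)
n(R) = -3/7 (n(R) = -1/7*3 = -3/7)
F = 3600/49 (F = ((5 + 1 + 3) - 3/7)**2 = (9 - 3/7)**2 = (60/7)**2 = 3600/49 ≈ 73.469)
(F + 1772)*(A - 2295) = (3600/49 + 1772)*(1823 - 2295) = (90428/49)*(-472) = -42682016/49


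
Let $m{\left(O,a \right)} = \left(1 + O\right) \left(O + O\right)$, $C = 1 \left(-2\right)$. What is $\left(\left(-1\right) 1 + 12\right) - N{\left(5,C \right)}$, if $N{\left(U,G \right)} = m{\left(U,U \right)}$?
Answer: $-49$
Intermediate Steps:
$C = -2$
$m{\left(O,a \right)} = 2 O \left(1 + O\right)$ ($m{\left(O,a \right)} = \left(1 + O\right) 2 O = 2 O \left(1 + O\right)$)
$N{\left(U,G \right)} = 2 U \left(1 + U\right)$
$\left(\left(-1\right) 1 + 12\right) - N{\left(5,C \right)} = \left(\left(-1\right) 1 + 12\right) - 2 \cdot 5 \left(1 + 5\right) = \left(-1 + 12\right) - 2 \cdot 5 \cdot 6 = 11 - 60 = -49$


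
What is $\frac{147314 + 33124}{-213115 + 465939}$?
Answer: $\frac{5307}{7436} \approx 0.71369$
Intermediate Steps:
$\frac{147314 + 33124}{-213115 + 465939} = \frac{180438}{252824} = 180438 \cdot \frac{1}{252824} = \frac{5307}{7436}$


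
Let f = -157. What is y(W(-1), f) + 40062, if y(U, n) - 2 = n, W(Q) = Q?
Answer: 39907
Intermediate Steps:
y(U, n) = 2 + n
y(W(-1), f) + 40062 = (2 - 157) + 40062 = -155 + 40062 = 39907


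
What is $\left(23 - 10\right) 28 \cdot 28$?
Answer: $10192$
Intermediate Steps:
$\left(23 - 10\right) 28 \cdot 28 = 13 \cdot 28 \cdot 28 = 364 \cdot 28 = 10192$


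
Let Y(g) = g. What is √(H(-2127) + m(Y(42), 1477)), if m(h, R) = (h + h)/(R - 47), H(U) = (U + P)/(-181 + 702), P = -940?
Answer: I*√808738632845/372515 ≈ 2.4141*I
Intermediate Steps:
H(U) = -940/521 + U/521 (H(U) = (U - 940)/(-181 + 702) = (-940 + U)/521 = (-940 + U)*(1/521) = -940/521 + U/521)
m(h, R) = 2*h/(-47 + R) (m(h, R) = (2*h)/(-47 + R) = 2*h/(-47 + R))
√(H(-2127) + m(Y(42), 1477)) = √((-940/521 + (1/521)*(-2127)) + 2*42/(-47 + 1477)) = √((-940/521 - 2127/521) + 2*42/1430) = √(-3067/521 + 2*42*(1/1430)) = √(-3067/521 + 42/715) = √(-2171023/372515) = I*√808738632845/372515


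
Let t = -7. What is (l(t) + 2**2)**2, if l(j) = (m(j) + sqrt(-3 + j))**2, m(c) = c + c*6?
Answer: 5639985 - 469420*I*sqrt(10) ≈ 5.64e+6 - 1.4844e+6*I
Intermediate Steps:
m(c) = 7*c (m(c) = c + 6*c = 7*c)
l(j) = (sqrt(-3 + j) + 7*j)**2 (l(j) = (7*j + sqrt(-3 + j))**2 = (sqrt(-3 + j) + 7*j)**2)
(l(t) + 2**2)**2 = ((sqrt(-3 - 7) + 7*(-7))**2 + 2**2)**2 = ((sqrt(-10) - 49)**2 + 4)**2 = ((I*sqrt(10) - 49)**2 + 4)**2 = ((-49 + I*sqrt(10))**2 + 4)**2 = (4 + (-49 + I*sqrt(10))**2)**2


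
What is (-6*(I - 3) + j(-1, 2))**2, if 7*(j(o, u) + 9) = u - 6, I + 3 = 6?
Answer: 4489/49 ≈ 91.612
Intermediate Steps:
I = 3 (I = -3 + 6 = 3)
j(o, u) = -69/7 + u/7 (j(o, u) = -9 + (u - 6)/7 = -9 + (-6 + u)/7 = -9 + (-6/7 + u/7) = -69/7 + u/7)
(-6*(I - 3) + j(-1, 2))**2 = (-6*(3 - 3) + (-69/7 + (1/7)*2))**2 = (-6*0 + (-69/7 + 2/7))**2 = (0 - 67/7)**2 = (-67/7)**2 = 4489/49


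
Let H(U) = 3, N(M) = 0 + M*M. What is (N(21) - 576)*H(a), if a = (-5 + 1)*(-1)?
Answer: -405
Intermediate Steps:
N(M) = M² (N(M) = 0 + M² = M²)
a = 4 (a = -4*(-1) = 4)
(N(21) - 576)*H(a) = (21² - 576)*3 = (441 - 576)*3 = -135*3 = -405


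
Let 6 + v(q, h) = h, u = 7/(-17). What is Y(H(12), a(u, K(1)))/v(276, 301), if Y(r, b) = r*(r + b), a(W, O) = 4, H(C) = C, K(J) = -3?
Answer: 192/295 ≈ 0.65085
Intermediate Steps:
u = -7/17 (u = 7*(-1/17) = -7/17 ≈ -0.41176)
v(q, h) = -6 + h
Y(r, b) = r*(b + r)
Y(H(12), a(u, K(1)))/v(276, 301) = (12*(4 + 12))/(-6 + 301) = (12*16)/295 = 192*(1/295) = 192/295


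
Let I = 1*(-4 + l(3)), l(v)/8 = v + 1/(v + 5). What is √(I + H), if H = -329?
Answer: 2*I*√77 ≈ 17.55*I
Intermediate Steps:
l(v) = 8*v + 8/(5 + v) (l(v) = 8*(v + 1/(v + 5)) = 8*(v + 1/(5 + v)) = 8*v + 8/(5 + v))
I = 21 (I = 1*(-4 + 8*(1 + 3² + 5*3)/(5 + 3)) = 1*(-4 + 8*(1 + 9 + 15)/8) = 1*(-4 + 8*(⅛)*25) = 1*(-4 + 25) = 1*21 = 21)
√(I + H) = √(21 - 329) = √(-308) = 2*I*√77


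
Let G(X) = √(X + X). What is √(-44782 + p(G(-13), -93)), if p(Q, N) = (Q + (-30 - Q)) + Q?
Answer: √(-44812 + I*√26) ≈ 0.012 + 211.69*I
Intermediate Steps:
G(X) = √2*√X (G(X) = √(2*X) = √2*√X)
p(Q, N) = -30 + Q
√(-44782 + p(G(-13), -93)) = √(-44782 + (-30 + √2*√(-13))) = √(-44782 + (-30 + √2*(I*√13))) = √(-44782 + (-30 + I*√26)) = √(-44812 + I*√26)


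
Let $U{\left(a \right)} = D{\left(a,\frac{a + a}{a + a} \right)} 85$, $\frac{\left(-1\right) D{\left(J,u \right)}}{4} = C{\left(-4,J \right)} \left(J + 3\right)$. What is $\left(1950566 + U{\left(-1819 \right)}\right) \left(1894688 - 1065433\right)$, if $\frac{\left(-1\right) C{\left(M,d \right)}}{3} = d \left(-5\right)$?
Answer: $-13968717411843670$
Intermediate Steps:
$C{\left(M,d \right)} = 15 d$ ($C{\left(M,d \right)} = - 3 d \left(-5\right) = - 3 \left(- 5 d\right) = 15 d$)
$D{\left(J,u \right)} = - 60 J \left(3 + J\right)$ ($D{\left(J,u \right)} = - 4 \cdot 15 J \left(J + 3\right) = - 4 \cdot 15 J \left(3 + J\right) = - 60 J \left(3 + J\right)$)
$U{\left(a \right)} = - 5100 a \left(3 + a\right)$ ($U{\left(a \right)} = - 60 a \left(3 + a\right) 85 = - 5100 a \left(3 + a\right)$)
$\left(1950566 + U{\left(-1819 \right)}\right) \left(1894688 - 1065433\right) = \left(1950566 - - 9276900 \left(3 - 1819\right)\right) \left(1894688 - 1065433\right) = \left(1950566 - \left(-9276900\right) \left(-1816\right)\right) 829255 = \left(1950566 - 16846850400\right) 829255 = \left(-16844899834\right) 829255 = -13968717411843670$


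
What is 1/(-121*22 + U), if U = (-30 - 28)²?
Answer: 1/702 ≈ 0.0014245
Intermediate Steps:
U = 3364 (U = (-58)² = 3364)
1/(-121*22 + U) = 1/(-121*22 + 3364) = 1/(-2662 + 3364) = 1/702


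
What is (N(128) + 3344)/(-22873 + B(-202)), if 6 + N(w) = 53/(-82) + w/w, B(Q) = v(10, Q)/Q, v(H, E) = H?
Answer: -27648245/189434596 ≈ -0.14595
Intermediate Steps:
B(Q) = 10/Q
N(w) = -463/82 (N(w) = -6 + (53/(-82) + w/w) = -6 + (53*(-1/82) + 1) = -6 + (-53/82 + 1) = -6 + 29/82 = -463/82)
(N(128) + 3344)/(-22873 + B(-202)) = (-463/82 + 3344)/(-22873 + 10/(-202)) = 273745/(82*(-22873 + 10*(-1/202))) = 273745/(82*(-22873 - 5/101)) = 273745/(82*(-2310178/101)) = (273745/82)*(-101/2310178) = -27648245/189434596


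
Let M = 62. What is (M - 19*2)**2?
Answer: 576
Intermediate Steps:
(M - 19*2)**2 = (62 - 19*2)**2 = (62 - 38)**2 = 24**2 = 576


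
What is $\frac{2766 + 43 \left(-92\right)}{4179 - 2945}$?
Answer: $- \frac{595}{617} \approx -0.96434$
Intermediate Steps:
$\frac{2766 + 43 \left(-92\right)}{4179 - 2945} = \frac{2766 - 3956}{1234} = \left(-1190\right) \frac{1}{1234} = - \frac{595}{617}$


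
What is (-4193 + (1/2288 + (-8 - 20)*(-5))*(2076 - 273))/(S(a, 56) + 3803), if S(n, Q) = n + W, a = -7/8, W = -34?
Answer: 567945179/8621470 ≈ 65.876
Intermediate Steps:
a = -7/8 (a = -7*1/8 = -7/8 ≈ -0.87500)
S(n, Q) = -34 + n (S(n, Q) = n - 34 = -34 + n)
(-4193 + (1/2288 + (-8 - 20)*(-5))*(2076 - 273))/(S(a, 56) + 3803) = (-4193 + (1/2288 + (-8 - 20)*(-5))*(2076 - 273))/((-34 - 7/8) + 3803) = (-4193 + (1/2288 - 28*(-5))*1803)/(-279/8 + 3803) = (-4193 + (1/2288 + 140)*1803)/(30145/8) = (-4193 + (320321/2288)*1803)*(8/30145) = (-4193 + 577538763/2288)*(8/30145) = (567945179/2288)*(8/30145) = 567945179/8621470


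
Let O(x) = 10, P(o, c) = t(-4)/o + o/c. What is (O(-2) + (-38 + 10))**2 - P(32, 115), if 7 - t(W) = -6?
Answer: 1189801/3680 ≈ 323.32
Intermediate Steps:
t(W) = 13 (t(W) = 7 - 1*(-6) = 7 + 6 = 13)
P(o, c) = 13/o + o/c
(O(-2) + (-38 + 10))**2 - P(32, 115) = (10 + (-38 + 10))**2 - (13/32 + 32/115) = (10 - 28)**2 - (13*(1/32) + 32*(1/115)) = (-18)**2 - (13/32 + 32/115) = 324 - 1*2519/3680 = 324 - 2519/3680 = 1189801/3680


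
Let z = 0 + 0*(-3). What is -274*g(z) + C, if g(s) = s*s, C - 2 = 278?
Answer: 280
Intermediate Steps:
C = 280 (C = 2 + 278 = 280)
z = 0 (z = 0 + 0 = 0)
g(s) = s²
-274*g(z) + C = -274*0² + 280 = -274*0 + 280 = 0 + 280 = 280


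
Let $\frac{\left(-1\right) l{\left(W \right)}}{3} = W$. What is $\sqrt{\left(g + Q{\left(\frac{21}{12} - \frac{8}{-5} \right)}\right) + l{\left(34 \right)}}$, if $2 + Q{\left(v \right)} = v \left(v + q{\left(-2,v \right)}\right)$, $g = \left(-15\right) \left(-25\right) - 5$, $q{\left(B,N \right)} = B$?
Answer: $\frac{\sqrt{108209}}{20} \approx 16.448$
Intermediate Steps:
$l{\left(W \right)} = - 3 W$
$g = 370$ ($g = 375 - 5 = 370$)
$Q{\left(v \right)} = -2 + v \left(-2 + v\right)$ ($Q{\left(v \right)} = -2 + v \left(v - 2\right) = -2 + v \left(-2 + v\right)$)
$\sqrt{\left(g + Q{\left(\frac{21}{12} - \frac{8}{-5} \right)}\right) + l{\left(34 \right)}} = \sqrt{\left(370 - \left(2 - \left(\frac{21}{12} - \frac{8}{-5}\right)^{2} + 2 \left(\frac{21}{12} - \frac{8}{-5}\right)\right)\right) - 102} = \sqrt{\left(370 - \left(2 - \left(21 \cdot \frac{1}{12} - - \frac{8}{5}\right)^{2} + 2 \left(21 \cdot \frac{1}{12} - - \frac{8}{5}\right)\right)\right) - 102} = \sqrt{\left(370 - \left(2 - \left(\frac{7}{4} + \frac{8}{5}\right)^{2} + 2 \left(\frac{7}{4} + \frac{8}{5}\right)\right)\right) - 102} = \sqrt{\left(370 - \left(\frac{87}{10} - \frac{4489}{400}\right)\right) - 102} = \sqrt{\left(370 - - \frac{1009}{400}\right) - 102} = \sqrt{\left(370 + \frac{1009}{400}\right) - 102} = \sqrt{\frac{149009}{400} - 102} = \sqrt{\frac{108209}{400}} = \frac{\sqrt{108209}}{20}$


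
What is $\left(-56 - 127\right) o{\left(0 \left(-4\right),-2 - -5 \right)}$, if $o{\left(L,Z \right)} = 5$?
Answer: $-915$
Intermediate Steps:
$\left(-56 - 127\right) o{\left(0 \left(-4\right),-2 - -5 \right)} = \left(-56 - 127\right) 5 = \left(-183\right) 5 = -915$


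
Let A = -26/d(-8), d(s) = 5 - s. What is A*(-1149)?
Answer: 2298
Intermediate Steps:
A = -2 (A = -26/(5 - 1*(-8)) = -26/(5 + 8) = -26/13 = -26*1/13 = -2)
A*(-1149) = -2*(-1149) = 2298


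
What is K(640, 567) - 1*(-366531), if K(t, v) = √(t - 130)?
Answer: 366531 + √510 ≈ 3.6655e+5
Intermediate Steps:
K(t, v) = √(-130 + t)
K(640, 567) - 1*(-366531) = √(-130 + 640) - 1*(-366531) = √510 + 366531 = 366531 + √510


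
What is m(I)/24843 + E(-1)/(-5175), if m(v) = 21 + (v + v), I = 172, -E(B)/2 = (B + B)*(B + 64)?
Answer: -485729/14284725 ≈ -0.034003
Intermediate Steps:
E(B) = -4*B*(64 + B) (E(B) = -2*(B + B)*(B + 64) = -2*2*B*(64 + B) = -4*B*(64 + B))
m(v) = 21 + 2*v
m(I)/24843 + E(-1)/(-5175) = (21 + 2*172)/24843 - 4*(-1)*(64 - 1)/(-5175) = (21 + 344)*(1/24843) - 4*(-1)*63*(-1/5175) = 365*(1/24843) + 252*(-1/5175) = 365/24843 - 28/575 = -485729/14284725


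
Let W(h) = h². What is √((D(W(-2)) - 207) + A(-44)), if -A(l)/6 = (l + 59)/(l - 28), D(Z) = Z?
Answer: I*√807/2 ≈ 14.204*I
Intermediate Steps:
A(l) = -6*(59 + l)/(-28 + l) (A(l) = -6*(l + 59)/(l - 28) = -6*(59 + l)/(-28 + l))
√((D(W(-2)) - 207) + A(-44)) = √(((-2)² - 207) + 6*(-59 - 1*(-44))/(-28 - 44)) = √((4 - 207) + 6*(-59 + 44)/(-72)) = √(-203 + 6*(-1/72)*(-15)) = √(-203 + 5/4) = √(-807/4) = I*√807/2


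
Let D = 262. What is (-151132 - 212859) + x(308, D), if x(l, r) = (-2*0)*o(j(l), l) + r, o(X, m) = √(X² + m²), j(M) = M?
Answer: -363729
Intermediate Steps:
x(l, r) = r (x(l, r) = (-2*0)*√(l² + l²) + r = 0*√(2*l²) + r = 0*(√2*√(l²)) + r = 0 + r = r)
(-151132 - 212859) + x(308, D) = (-151132 - 212859) + 262 = -363991 + 262 = -363729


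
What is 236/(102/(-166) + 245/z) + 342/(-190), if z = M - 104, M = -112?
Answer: -21437199/156755 ≈ -136.76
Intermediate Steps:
z = -216 (z = -112 - 104 = -216)
236/(102/(-166) + 245/z) + 342/(-190) = 236/(102/(-166) + 245/(-216)) + 342/(-190) = 236/(102*(-1/166) + 245*(-1/216)) + 342*(-1/190) = 236/(-51/83 - 245/216) - 9/5 = 236/(-31351/17928) - 9/5 = 236*(-17928/31351) - 9/5 = -4231008/31351 - 9/5 = -21437199/156755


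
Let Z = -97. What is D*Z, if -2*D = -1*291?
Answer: -28227/2 ≈ -14114.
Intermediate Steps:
D = 291/2 (D = -(-1)*291/2 = -1/2*(-291) = 291/2 ≈ 145.50)
D*Z = (291/2)*(-97) = -28227/2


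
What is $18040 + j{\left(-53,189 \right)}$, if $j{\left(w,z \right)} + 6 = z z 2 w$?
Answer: $-3768392$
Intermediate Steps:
$j{\left(w,z \right)} = -6 + 2 w z^{2}$ ($j{\left(w,z \right)} = -6 + z z 2 w = -6 + z^{2} \cdot 2 w = -6 + 2 w z^{2}$)
$18040 + j{\left(-53,189 \right)} = 18040 + \left(-6 + 2 \left(-53\right) 189^{2}\right) = 18040 + \left(-6 + 2 \left(-53\right) 35721\right) = 18040 - 3786432 = -3768392$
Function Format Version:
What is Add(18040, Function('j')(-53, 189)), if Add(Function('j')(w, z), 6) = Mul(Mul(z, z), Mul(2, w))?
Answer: -3768392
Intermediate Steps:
Function('j')(w, z) = Add(-6, Mul(2, w, Pow(z, 2))) (Function('j')(w, z) = Add(-6, Mul(Mul(z, z), Mul(2, w))) = Add(-6, Mul(Pow(z, 2), Mul(2, w))) = Add(-6, Mul(2, w, Pow(z, 2))))
Add(18040, Function('j')(-53, 189)) = Add(18040, Add(-6, Mul(2, -53, Pow(189, 2)))) = Add(18040, Add(-6, Mul(2, -53, 35721))) = Add(18040, Add(-6, -3786426)) = Add(18040, -3786432) = -3768392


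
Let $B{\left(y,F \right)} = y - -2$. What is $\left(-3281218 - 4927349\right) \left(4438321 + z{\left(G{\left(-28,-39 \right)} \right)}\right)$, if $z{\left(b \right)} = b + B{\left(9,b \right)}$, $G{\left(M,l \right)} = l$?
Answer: $-36432025456131$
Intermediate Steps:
$B{\left(y,F \right)} = 2 + y$ ($B{\left(y,F \right)} = y + 2 = 2 + y$)
$z{\left(b \right)} = 11 + b$ ($z{\left(b \right)} = b + \left(2 + 9\right) = b + 11 = 11 + b$)
$\left(-3281218 - 4927349\right) \left(4438321 + z{\left(G{\left(-28,-39 \right)} \right)}\right) = \left(-3281218 - 4927349\right) \left(4438321 + \left(11 - 39\right)\right) = - 8208567 \left(4438321 - 28\right) = \left(-8208567\right) 4438293 = -36432025456131$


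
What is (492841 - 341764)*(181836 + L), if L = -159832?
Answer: 3324298308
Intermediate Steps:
(492841 - 341764)*(181836 + L) = (492841 - 341764)*(181836 - 159832) = 151077*22004 = 3324298308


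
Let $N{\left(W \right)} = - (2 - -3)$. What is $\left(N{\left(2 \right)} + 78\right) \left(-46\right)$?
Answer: $-3358$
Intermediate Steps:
$N{\left(W \right)} = -5$ ($N{\left(W \right)} = - (2 + 3) = \left(-1\right) 5 = -5$)
$\left(N{\left(2 \right)} + 78\right) \left(-46\right) = \left(-5 + 78\right) \left(-46\right) = 73 \left(-46\right) = -3358$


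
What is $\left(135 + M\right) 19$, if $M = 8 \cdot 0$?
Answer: $2565$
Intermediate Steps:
$M = 0$
$\left(135 + M\right) 19 = \left(135 + 0\right) 19 = 135 \cdot 19 = 2565$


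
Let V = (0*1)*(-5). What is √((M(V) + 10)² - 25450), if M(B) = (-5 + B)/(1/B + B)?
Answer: 65*I*√6 ≈ 159.22*I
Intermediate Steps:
V = 0 (V = 0*(-5) = 0)
M(B) = (-5 + B)/(B + 1/B)
√((M(V) + 10)² - 25450) = √((0*(-5 + 0)/(1 + 0²) + 10)² - 25450) = √((0*(-5)/(1 + 0) + 10)² - 25450) = √((0*(-5)/1 + 10)² - 25450) = √((0*1*(-5) + 10)² - 25450) = √((0 + 10)² - 25450) = √(10² - 25450) = √(100 - 25450) = √(-25350) = 65*I*√6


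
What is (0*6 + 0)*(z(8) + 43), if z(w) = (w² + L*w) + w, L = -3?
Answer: 0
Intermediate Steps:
z(w) = w² - 2*w (z(w) = (w² - 3*w) + w = w² - 2*w)
(0*6 + 0)*(z(8) + 43) = (0*6 + 0)*(8*(-2 + 8) + 43) = (0 + 0)*(8*6 + 43) = 0*(48 + 43) = 0*91 = 0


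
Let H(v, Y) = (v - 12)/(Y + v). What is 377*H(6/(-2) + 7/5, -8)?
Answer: 6409/12 ≈ 534.08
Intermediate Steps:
H(v, Y) = (-12 + v)/(Y + v)
377*H(6/(-2) + 7/5, -8) = 377*((-12 + (6/(-2) + 7/5))/(-8 + (6/(-2) + 7/5))) = 377*((-12 + (6*(-½) + 7*(⅕)))/(-8 + (6*(-½) + 7*(⅕)))) = 377*((-12 + (-3 + 7/5))/(-8 + (-3 + 7/5))) = 377*((-12 - 8/5)/(-8 - 8/5)) = 377*(-68/5/(-48/5)) = 377*(-5/48*(-68/5)) = 377*(17/12) = 6409/12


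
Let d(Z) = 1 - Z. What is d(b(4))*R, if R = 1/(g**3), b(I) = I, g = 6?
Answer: -1/72 ≈ -0.013889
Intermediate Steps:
R = 1/216 (R = 1/(6**3) = 1/216 ≈ 0.0046296)
d(b(4))*R = (1 - 1*4)*(1/216) = (1 - 4)*(1/216) = -3*1/216 = -1/72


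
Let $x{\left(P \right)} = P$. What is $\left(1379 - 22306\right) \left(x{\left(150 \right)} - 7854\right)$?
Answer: $161221608$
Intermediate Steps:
$\left(1379 - 22306\right) \left(x{\left(150 \right)} - 7854\right) = \left(1379 - 22306\right) \left(150 - 7854\right) = \left(1379 - 22306\right) \left(-7704\right) = \left(-20927\right) \left(-7704\right) = 161221608$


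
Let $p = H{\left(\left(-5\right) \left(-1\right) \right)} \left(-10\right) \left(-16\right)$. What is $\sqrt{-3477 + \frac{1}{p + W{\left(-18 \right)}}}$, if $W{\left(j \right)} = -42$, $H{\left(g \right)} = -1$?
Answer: $\frac{i \sqrt{141875710}}{202} \approx 58.966 i$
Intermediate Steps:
$p = -160$ ($p = \left(-1\right) \left(-10\right) \left(-16\right) = 10 \left(-16\right) = -160$)
$\sqrt{-3477 + \frac{1}{p + W{\left(-18 \right)}}} = \sqrt{-3477 + \frac{1}{-160 - 42}} = \sqrt{-3477 + \frac{1}{-202}} = \sqrt{-3477 - \frac{1}{202}} = \sqrt{- \frac{702355}{202}} = \frac{i \sqrt{141875710}}{202}$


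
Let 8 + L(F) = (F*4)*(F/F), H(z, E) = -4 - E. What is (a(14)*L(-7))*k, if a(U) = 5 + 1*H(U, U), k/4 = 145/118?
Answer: 135720/59 ≈ 2300.3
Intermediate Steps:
k = 290/59 (k = 4*(145/118) = 290/59 ≈ 4.9153)
L(F) = -8 + 4*F (L(F) = -8 + (F*4)*(F/F) = -8 + (4*F)*1 = -8 + 4*F)
a(U) = 1 - U (a(U) = 5 + 1*(-4 - U) = 5 + (-4 - U) = 1 - U)
(a(14)*L(-7))*k = ((1 - 1*14)*(-8 + 4*(-7)))*(290/59) = ((1 - 14)*(-8 - 28))*(290/59) = -13*(-36)*(290/59) = 468*(290/59) = 135720/59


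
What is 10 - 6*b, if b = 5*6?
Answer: -170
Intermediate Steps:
b = 30
10 - 6*b = 10 - 6*30 = 10 - 180 = -170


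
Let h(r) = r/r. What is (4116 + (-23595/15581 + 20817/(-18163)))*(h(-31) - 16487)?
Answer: -19190786139160596/282997703 ≈ -6.7812e+7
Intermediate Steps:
h(r) = 1
(4116 + (-23595/15581 + 20817/(-18163)))*(h(-31) - 16487) = (4116 + (-23595/15581 + 20817/(-18163)))*(1 - 16487) = (4116 + (-23595*1/15581 + 20817*(-1/18163)))*(-16486) = (4116 + (-23595/15581 - 20817/18163))*(-16486) = (4116 - 752905662/282997703)*(-16486) = (1164065639886/282997703)*(-16486) = -19190786139160596/282997703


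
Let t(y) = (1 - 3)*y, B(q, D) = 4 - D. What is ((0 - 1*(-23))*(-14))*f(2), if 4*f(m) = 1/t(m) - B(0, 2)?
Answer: 1449/8 ≈ 181.13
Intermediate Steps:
t(y) = -2*y
f(m) = -½ - 1/(8*m) (f(m) = (1/(-2*m) - (4 - 1*2))/4 = (-1/(2*m) - (4 - 2))/4 = (-1/(2*m) - 1*2)/4 = (-1/(2*m) - 2)/4 = (-2 - 1/(2*m))/4 = -½ - 1/(8*m))
((0 - 1*(-23))*(-14))*f(2) = ((0 - 1*(-23))*(-14))*((⅛)*(-1 - 4*2)/2) = ((0 + 23)*(-14))*((⅛)*(½)*(-1 - 8)) = (23*(-14))*((⅛)*(½)*(-9)) = -322*(-9/16) = 1449/8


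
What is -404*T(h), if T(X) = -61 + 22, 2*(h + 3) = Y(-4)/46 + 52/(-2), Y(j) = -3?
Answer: 15756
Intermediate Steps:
h = -1475/92 (h = -3 + (-3/46 + 52/(-2))/2 = -3 + (-3*1/46 + 52*(-½))/2 = -3 + (-3/46 - 26)/2 = -3 + (½)*(-1199/46) = -3 - 1199/92 = -1475/92 ≈ -16.033)
T(X) = -39
-404*T(h) = -404*(-39) = 15756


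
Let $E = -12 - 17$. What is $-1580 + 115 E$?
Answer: $-4915$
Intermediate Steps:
$E = -29$
$-1580 + 115 E = -1580 + 115 \left(-29\right) = -1580 - 3335 = -4915$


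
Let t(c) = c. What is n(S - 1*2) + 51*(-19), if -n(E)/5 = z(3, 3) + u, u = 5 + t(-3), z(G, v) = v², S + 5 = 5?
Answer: -1024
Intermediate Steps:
S = 0 (S = -5 + 5 = 0)
u = 2 (u = 5 - 3 = 2)
n(E) = -55 (n(E) = -5*(3² + 2) = -5*(9 + 2) = -5*11 = -55)
n(S - 1*2) + 51*(-19) = -55 + 51*(-19) = -55 - 969 = -1024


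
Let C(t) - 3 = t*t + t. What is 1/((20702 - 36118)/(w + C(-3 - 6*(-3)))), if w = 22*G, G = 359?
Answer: -8141/15416 ≈ -0.52809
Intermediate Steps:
w = 7898 (w = 22*359 = 7898)
C(t) = 3 + t + t² (C(t) = 3 + (t*t + t) = 3 + (t² + t) = 3 + (t + t²) = 3 + t + t²)
1/((20702 - 36118)/(w + C(-3 - 6*(-3)))) = 1/((20702 - 36118)/(7898 + (3 + (-3 - 6*(-3)) + (-3 - 6*(-3))²))) = 1/(-15416/(7898 + (3 + (-3 + 18) + (-3 + 18)²))) = 1/(-15416/(7898 + (3 + 15 + 15²))) = 1/(-15416/(7898 + (3 + 15 + 225))) = 1/(-15416/(7898 + 243)) = 1/(-15416/8141) = -8141/15416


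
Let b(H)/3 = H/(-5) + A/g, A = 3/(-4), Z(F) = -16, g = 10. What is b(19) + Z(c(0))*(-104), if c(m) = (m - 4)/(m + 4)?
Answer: 13219/8 ≈ 1652.4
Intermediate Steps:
c(m) = (-4 + m)/(4 + m)
A = -¾ (A = 3*(-¼) = -¾ ≈ -0.75000)
b(H) = -9/40 - 3*H/5 (b(H) = 3*(H/(-5) - ¾/10) = 3*(H*(-⅕) - ¾*⅒) = 3*(-H/5 - 3/40) = 3*(-3/40 - H/5) = -9/40 - 3*H/5)
b(19) + Z(c(0))*(-104) = (-9/40 - ⅗*19) - 16*(-104) = (-9/40 - 57/5) + 1664 = -93/8 + 1664 = 13219/8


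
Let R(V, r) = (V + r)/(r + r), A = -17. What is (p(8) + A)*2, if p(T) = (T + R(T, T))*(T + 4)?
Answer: 182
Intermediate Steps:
R(V, r) = (V + r)/(2*r) (R(V, r) = (V + r)/((2*r)) = (V + r)*(1/(2*r)) = (V + r)/(2*r))
p(T) = (1 + T)*(4 + T) (p(T) = (T + (T + T)/(2*T))*(T + 4) = (T + (2*T)/(2*T))*(4 + T) = (T + 1)*(4 + T) = (1 + T)*(4 + T))
(p(8) + A)*2 = ((4 + 8² + 5*8) - 17)*2 = ((4 + 64 + 40) - 17)*2 = (108 - 17)*2 = 91*2 = 182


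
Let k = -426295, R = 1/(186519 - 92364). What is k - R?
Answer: -40137805726/94155 ≈ -4.2630e+5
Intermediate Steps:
R = 1/94155 ≈ 1.0621e-5
k - R = -426295 - 1*1/94155 = -426295 - 1/94155 = -40137805726/94155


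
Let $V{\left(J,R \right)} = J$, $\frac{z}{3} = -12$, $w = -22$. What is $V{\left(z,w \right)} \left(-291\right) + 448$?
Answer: $10924$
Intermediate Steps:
$z = -36$ ($z = 3 \left(-12\right) = -36$)
$V{\left(z,w \right)} \left(-291\right) + 448 = \left(-36\right) \left(-291\right) + 448 = 10476 + 448 = 10924$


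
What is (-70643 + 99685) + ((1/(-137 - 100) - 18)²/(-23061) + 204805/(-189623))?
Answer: 7133062023234576502/245621195592507 ≈ 29041.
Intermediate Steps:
(-70643 + 99685) + ((1/(-137 - 100) - 18)²/(-23061) + 204805/(-189623)) = 29042 + ((1/(-237) - 18)²*(-1/23061) + 204805*(-1/189623)) = 29042 + ((-1/237 - 18)²*(-1/23061) - 204805/189623) = 29042 + ((-4267/237)²*(-1/23061) - 204805/189623) = 29042 + ((18207289/56169)*(-1/23061) - 204805/189623) = 29042 + (-18207289/1295313309 - 204805/189623) = 29042 - 268739163011792/245621195592507 = 7133062023234576502/245621195592507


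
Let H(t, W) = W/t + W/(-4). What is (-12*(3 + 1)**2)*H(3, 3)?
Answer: -48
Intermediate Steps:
H(t, W) = -W/4 + W/t (H(t, W) = W/t + W*(-1/4) = W/t - W/4 = -W/4 + W/t)
(-12*(3 + 1)**2)*H(3, 3) = (-12*(3 + 1)**2)*(-1/4*3 + 3/3) = (-12*4**2)*(-3/4 + 3*(1/3)) = (-12*16)*(-3/4 + 1) = -192*1/4 = -48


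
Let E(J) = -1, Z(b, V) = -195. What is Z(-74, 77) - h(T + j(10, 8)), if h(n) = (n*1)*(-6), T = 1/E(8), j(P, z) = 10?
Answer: -141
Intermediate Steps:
T = -1 (T = 1/(-1) = -1)
h(n) = -6*n (h(n) = n*(-6) = -6*n)
Z(-74, 77) - h(T + j(10, 8)) = -195 - (-6)*(-1 + 10) = -195 - (-6)*9 = -195 - 1*(-54) = -195 + 54 = -141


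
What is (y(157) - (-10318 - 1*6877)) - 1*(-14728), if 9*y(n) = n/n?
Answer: 287308/9 ≈ 31923.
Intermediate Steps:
y(n) = 1/9 (y(n) = (n/n)/9 = (1/9)*1 = 1/9)
(y(157) - (-10318 - 1*6877)) - 1*(-14728) = (1/9 - (-10318 - 1*6877)) - 1*(-14728) = (1/9 - (-10318 - 6877)) + 14728 = (1/9 - 1*(-17195)) + 14728 = (1/9 + 17195) + 14728 = 154756/9 + 14728 = 287308/9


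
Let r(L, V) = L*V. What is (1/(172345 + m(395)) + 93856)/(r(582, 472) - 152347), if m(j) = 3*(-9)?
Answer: 16173078209/21084313526 ≈ 0.76707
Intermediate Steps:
m(j) = -27
(1/(172345 + m(395)) + 93856)/(r(582, 472) - 152347) = (1/(172345 - 27) + 93856)/(582*472 - 152347) = (1/172318 + 93856)/(274704 - 152347) = (1/172318 + 93856)/122357 = (16173078209/172318)*(1/122357) = 16173078209/21084313526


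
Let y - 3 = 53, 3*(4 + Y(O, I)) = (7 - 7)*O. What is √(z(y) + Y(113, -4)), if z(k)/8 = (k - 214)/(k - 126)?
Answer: 2*√4305/35 ≈ 3.7493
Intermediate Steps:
Y(O, I) = -4 (Y(O, I) = -4 + ((7 - 7)*O)/3 = -4 + (0*O)/3 = -4 + (⅓)*0 = -4 + 0 = -4)
y = 56 (y = 3 + 53 = 56)
z(k) = 8*(-214 + k)/(-126 + k) (z(k) = 8*((k - 214)/(k - 126)) = 8*((-214 + k)/(-126 + k)) = 8*(-214 + k)/(-126 + k))
√(z(y) + Y(113, -4)) = √(8*(-214 + 56)/(-126 + 56) - 4) = √(8*(-158)/(-70) - 4) = √(8*(-1/70)*(-158) - 4) = √(632/35 - 4) = √(492/35) = 2*√4305/35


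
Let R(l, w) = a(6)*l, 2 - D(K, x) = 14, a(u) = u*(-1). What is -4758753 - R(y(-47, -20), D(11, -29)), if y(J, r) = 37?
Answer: -4758531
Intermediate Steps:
a(u) = -u
D(K, x) = -12 (D(K, x) = 2 - 1*14 = 2 - 14 = -12)
R(l, w) = -6*l (R(l, w) = (-1*6)*l = -6*l)
-4758753 - R(y(-47, -20), D(11, -29)) = -4758753 - (-6)*37 = -4758753 - 1*(-222) = -4758753 + 222 = -4758531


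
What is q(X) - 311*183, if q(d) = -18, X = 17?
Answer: -56931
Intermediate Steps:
q(X) - 311*183 = -18 - 311*183 = -18 - 56913 = -56931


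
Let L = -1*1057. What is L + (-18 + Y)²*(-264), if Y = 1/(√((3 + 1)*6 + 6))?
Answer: -433009/5 + 1584*√30/5 ≈ -84867.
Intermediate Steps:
L = -1057
Y = √30/30 (Y = 1/(√(4*6 + 6)) = 1/(√(24 + 6)) = 1/(√30) = √30/30 ≈ 0.18257)
L + (-18 + Y)²*(-264) = -1057 + (-18 + √30/30)²*(-264) = -1057 - 264*(-18 + √30/30)²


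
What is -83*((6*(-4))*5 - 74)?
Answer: 16102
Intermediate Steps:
-83*((6*(-4))*5 - 74) = -83*(-24*5 - 74) = -83*(-120 - 74) = -83*(-194) = 16102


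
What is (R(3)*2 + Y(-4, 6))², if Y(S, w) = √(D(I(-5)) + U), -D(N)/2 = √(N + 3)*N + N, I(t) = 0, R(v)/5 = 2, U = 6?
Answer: (20 + √6)² ≈ 503.98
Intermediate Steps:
R(v) = 10 (R(v) = 5*2 = 10)
D(N) = -2*N - 2*N*√(3 + N) (D(N) = -2*(√(N + 3)*N + N) = -2*(√(3 + N)*N + N) = -2*(N*√(3 + N) + N) = -2*(N + N*√(3 + N)) = -2*N - 2*N*√(3 + N))
Y(S, w) = √6 (Y(S, w) = √(-2*0*(1 + √(3 + 0)) + 6) = √(-2*0*(1 + √3) + 6) = √(0 + 6) = √6)
(R(3)*2 + Y(-4, 6))² = (10*2 + √6)² = (20 + √6)²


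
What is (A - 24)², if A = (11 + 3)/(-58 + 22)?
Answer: 192721/324 ≈ 594.82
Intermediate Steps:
A = -7/18 (A = 14/(-36) = 14*(-1/36) = -7/18 ≈ -0.38889)
(A - 24)² = (-7/18 - 24)² = (-439/18)² = 192721/324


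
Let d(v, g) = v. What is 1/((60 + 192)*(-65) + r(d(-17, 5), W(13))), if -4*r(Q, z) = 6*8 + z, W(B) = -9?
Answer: -4/65559 ≈ -6.1014e-5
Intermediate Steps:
r(Q, z) = -12 - z/4 (r(Q, z) = -(6*8 + z)/4 = -(48 + z)/4 = -12 - z/4)
1/((60 + 192)*(-65) + r(d(-17, 5), W(13))) = 1/((60 + 192)*(-65) + (-12 - 1/4*(-9))) = 1/(252*(-65) + (-12 + 9/4)) = 1/(-16380 - 39/4) = 1/(-65559/4) = -4/65559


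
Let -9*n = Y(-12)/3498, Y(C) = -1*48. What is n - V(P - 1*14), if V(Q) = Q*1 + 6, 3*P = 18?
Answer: 10502/5247 ≈ 2.0015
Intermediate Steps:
P = 6 (P = (⅓)*18 = 6)
Y(C) = -48
V(Q) = 6 + Q (V(Q) = Q + 6 = 6 + Q)
n = 8/5247 (n = -(-16)/(3*3498) = -⅑*(-8/583) = 8/5247 ≈ 0.0015247)
n - V(P - 1*14) = 8/5247 - (6 + (6 - 1*14)) = 8/5247 - (6 + (6 - 14)) = 8/5247 - (6 - 8) = 8/5247 - 1*(-2) = 8/5247 + 2 = 10502/5247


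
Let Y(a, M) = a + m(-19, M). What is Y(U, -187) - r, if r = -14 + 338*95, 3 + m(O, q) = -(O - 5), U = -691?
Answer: -32766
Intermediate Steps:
m(O, q) = 2 - O (m(O, q) = -3 - (O - 5) = -3 - (-5 + O) = -3 + (5 - O) = 2 - O)
Y(a, M) = 21 + a (Y(a, M) = a + (2 - 1*(-19)) = a + (2 + 19) = a + 21 = 21 + a)
r = 32096 (r = -14 + 32110 = 32096)
Y(U, -187) - r = (21 - 691) - 1*32096 = -670 - 32096 = -32766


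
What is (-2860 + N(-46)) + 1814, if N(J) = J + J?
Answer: -1138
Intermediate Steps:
N(J) = 2*J
(-2860 + N(-46)) + 1814 = (-2860 + 2*(-46)) + 1814 = (-2860 - 92) + 1814 = -2952 + 1814 = -1138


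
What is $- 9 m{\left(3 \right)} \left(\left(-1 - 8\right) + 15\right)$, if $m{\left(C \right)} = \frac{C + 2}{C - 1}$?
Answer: $-135$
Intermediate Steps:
$m{\left(C \right)} = \frac{2 + C}{-1 + C}$
$- 9 m{\left(3 \right)} \left(\left(-1 - 8\right) + 15\right) = - 9 \frac{2 + 3}{-1 + 3} \left(\left(-1 - 8\right) + 15\right) = - 9 \cdot \frac{1}{2} \cdot 5 \left(-9 + 15\right) = - 9 \cdot \frac{1}{2} \cdot 5 \cdot 6 = \left(-9\right) \frac{5}{2} \cdot 6 = \left(- \frac{45}{2}\right) 6 = -135$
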